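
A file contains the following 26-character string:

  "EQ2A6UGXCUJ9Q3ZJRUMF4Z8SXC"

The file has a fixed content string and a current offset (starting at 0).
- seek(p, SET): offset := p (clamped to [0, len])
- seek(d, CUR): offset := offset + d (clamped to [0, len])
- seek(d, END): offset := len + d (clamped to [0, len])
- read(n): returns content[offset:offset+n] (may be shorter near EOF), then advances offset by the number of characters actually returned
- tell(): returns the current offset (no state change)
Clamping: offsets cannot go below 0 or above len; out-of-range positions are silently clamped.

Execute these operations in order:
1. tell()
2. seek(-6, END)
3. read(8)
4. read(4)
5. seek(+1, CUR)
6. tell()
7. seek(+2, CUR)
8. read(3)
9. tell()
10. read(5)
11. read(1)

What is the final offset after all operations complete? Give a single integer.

After 1 (tell()): offset=0
After 2 (seek(-6, END)): offset=20
After 3 (read(8)): returned '4Z8SXC', offset=26
After 4 (read(4)): returned '', offset=26
After 5 (seek(+1, CUR)): offset=26
After 6 (tell()): offset=26
After 7 (seek(+2, CUR)): offset=26
After 8 (read(3)): returned '', offset=26
After 9 (tell()): offset=26
After 10 (read(5)): returned '', offset=26
After 11 (read(1)): returned '', offset=26

Answer: 26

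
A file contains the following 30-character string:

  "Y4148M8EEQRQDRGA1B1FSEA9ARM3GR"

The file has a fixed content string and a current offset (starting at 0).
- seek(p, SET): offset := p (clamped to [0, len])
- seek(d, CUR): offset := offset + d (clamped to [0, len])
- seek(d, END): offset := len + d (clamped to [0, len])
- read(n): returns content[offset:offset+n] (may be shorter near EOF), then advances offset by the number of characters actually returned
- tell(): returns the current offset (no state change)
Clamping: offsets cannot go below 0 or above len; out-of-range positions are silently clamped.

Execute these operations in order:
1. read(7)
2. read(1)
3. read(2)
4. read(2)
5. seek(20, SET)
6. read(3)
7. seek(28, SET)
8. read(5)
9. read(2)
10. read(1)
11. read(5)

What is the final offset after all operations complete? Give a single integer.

After 1 (read(7)): returned 'Y4148M8', offset=7
After 2 (read(1)): returned 'E', offset=8
After 3 (read(2)): returned 'EQ', offset=10
After 4 (read(2)): returned 'RQ', offset=12
After 5 (seek(20, SET)): offset=20
After 6 (read(3)): returned 'SEA', offset=23
After 7 (seek(28, SET)): offset=28
After 8 (read(5)): returned 'GR', offset=30
After 9 (read(2)): returned '', offset=30
After 10 (read(1)): returned '', offset=30
After 11 (read(5)): returned '', offset=30

Answer: 30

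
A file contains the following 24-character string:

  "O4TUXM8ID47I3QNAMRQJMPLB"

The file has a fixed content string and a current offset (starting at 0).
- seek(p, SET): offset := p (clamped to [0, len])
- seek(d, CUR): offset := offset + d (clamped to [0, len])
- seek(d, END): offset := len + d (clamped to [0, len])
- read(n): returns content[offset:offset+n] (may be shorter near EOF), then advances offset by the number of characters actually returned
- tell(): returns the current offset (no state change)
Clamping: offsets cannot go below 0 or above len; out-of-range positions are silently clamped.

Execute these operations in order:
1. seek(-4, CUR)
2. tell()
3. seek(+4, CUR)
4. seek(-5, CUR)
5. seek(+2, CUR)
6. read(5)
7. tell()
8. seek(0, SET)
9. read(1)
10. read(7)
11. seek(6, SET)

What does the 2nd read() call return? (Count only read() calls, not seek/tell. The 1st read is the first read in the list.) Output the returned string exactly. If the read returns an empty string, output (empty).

After 1 (seek(-4, CUR)): offset=0
After 2 (tell()): offset=0
After 3 (seek(+4, CUR)): offset=4
After 4 (seek(-5, CUR)): offset=0
After 5 (seek(+2, CUR)): offset=2
After 6 (read(5)): returned 'TUXM8', offset=7
After 7 (tell()): offset=7
After 8 (seek(0, SET)): offset=0
After 9 (read(1)): returned 'O', offset=1
After 10 (read(7)): returned '4TUXM8I', offset=8
After 11 (seek(6, SET)): offset=6

Answer: O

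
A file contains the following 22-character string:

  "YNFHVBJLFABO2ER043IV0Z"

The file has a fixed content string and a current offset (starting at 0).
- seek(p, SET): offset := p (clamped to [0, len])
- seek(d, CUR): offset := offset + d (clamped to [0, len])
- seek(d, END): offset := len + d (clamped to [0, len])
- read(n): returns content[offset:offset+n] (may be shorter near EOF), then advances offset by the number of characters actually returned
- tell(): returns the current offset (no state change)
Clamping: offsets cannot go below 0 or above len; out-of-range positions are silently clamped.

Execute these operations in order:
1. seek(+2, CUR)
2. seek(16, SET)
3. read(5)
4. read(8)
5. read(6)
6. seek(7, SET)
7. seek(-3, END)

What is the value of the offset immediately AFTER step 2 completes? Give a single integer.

Answer: 16

Derivation:
After 1 (seek(+2, CUR)): offset=2
After 2 (seek(16, SET)): offset=16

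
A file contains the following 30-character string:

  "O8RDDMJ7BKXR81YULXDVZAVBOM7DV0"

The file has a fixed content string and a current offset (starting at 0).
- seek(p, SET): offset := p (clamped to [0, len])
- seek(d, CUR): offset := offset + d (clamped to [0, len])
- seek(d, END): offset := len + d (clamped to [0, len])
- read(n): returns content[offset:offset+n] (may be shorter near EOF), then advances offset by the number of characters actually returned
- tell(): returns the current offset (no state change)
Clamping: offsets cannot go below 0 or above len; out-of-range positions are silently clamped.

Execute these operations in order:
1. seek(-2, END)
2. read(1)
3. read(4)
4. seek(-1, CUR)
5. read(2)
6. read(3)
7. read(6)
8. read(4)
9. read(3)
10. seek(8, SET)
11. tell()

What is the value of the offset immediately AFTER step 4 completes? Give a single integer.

After 1 (seek(-2, END)): offset=28
After 2 (read(1)): returned 'V', offset=29
After 3 (read(4)): returned '0', offset=30
After 4 (seek(-1, CUR)): offset=29

Answer: 29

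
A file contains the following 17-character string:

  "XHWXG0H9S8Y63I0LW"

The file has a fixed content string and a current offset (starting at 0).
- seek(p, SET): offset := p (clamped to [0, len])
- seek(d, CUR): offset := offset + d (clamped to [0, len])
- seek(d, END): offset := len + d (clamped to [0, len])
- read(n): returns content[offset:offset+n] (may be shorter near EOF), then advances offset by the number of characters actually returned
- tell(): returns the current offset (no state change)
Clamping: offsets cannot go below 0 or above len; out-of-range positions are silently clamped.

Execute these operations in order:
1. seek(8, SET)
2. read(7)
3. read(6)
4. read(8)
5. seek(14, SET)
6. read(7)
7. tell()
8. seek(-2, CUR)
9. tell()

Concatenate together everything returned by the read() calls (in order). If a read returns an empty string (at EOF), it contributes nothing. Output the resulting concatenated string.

After 1 (seek(8, SET)): offset=8
After 2 (read(7)): returned 'S8Y63I0', offset=15
After 3 (read(6)): returned 'LW', offset=17
After 4 (read(8)): returned '', offset=17
After 5 (seek(14, SET)): offset=14
After 6 (read(7)): returned '0LW', offset=17
After 7 (tell()): offset=17
After 8 (seek(-2, CUR)): offset=15
After 9 (tell()): offset=15

Answer: S8Y63I0LW0LW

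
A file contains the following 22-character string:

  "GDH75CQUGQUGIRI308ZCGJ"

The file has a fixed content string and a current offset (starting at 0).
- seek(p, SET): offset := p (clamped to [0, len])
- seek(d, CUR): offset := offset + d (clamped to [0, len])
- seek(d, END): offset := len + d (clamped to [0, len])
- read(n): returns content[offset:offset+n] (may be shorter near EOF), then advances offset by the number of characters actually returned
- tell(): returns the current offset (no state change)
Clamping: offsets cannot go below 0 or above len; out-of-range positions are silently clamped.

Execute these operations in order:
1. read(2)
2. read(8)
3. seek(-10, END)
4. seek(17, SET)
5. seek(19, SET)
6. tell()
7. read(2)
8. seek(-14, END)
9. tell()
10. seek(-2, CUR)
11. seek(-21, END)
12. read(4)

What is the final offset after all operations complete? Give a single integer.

Answer: 5

Derivation:
After 1 (read(2)): returned 'GD', offset=2
After 2 (read(8)): returned 'H75CQUGQ', offset=10
After 3 (seek(-10, END)): offset=12
After 4 (seek(17, SET)): offset=17
After 5 (seek(19, SET)): offset=19
After 6 (tell()): offset=19
After 7 (read(2)): returned 'CG', offset=21
After 8 (seek(-14, END)): offset=8
After 9 (tell()): offset=8
After 10 (seek(-2, CUR)): offset=6
After 11 (seek(-21, END)): offset=1
After 12 (read(4)): returned 'DH75', offset=5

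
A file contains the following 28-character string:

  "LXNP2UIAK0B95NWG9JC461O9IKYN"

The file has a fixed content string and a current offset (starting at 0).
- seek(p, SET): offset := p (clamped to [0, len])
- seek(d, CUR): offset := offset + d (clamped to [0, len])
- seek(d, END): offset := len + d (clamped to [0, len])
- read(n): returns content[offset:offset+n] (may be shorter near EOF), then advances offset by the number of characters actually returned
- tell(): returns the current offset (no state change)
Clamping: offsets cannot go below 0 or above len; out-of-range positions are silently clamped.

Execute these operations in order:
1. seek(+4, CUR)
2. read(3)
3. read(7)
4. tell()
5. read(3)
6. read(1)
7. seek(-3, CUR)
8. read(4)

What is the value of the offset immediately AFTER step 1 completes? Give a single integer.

Answer: 4

Derivation:
After 1 (seek(+4, CUR)): offset=4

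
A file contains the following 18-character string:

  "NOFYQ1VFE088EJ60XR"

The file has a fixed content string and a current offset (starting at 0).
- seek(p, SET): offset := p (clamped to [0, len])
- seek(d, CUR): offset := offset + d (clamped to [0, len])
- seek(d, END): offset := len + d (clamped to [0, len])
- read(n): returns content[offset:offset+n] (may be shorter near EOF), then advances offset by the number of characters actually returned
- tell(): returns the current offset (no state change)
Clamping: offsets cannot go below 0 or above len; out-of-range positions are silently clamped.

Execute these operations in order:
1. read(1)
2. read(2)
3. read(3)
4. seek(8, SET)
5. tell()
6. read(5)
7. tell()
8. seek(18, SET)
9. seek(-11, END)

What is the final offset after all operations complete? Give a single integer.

After 1 (read(1)): returned 'N', offset=1
After 2 (read(2)): returned 'OF', offset=3
After 3 (read(3)): returned 'YQ1', offset=6
After 4 (seek(8, SET)): offset=8
After 5 (tell()): offset=8
After 6 (read(5)): returned 'E088E', offset=13
After 7 (tell()): offset=13
After 8 (seek(18, SET)): offset=18
After 9 (seek(-11, END)): offset=7

Answer: 7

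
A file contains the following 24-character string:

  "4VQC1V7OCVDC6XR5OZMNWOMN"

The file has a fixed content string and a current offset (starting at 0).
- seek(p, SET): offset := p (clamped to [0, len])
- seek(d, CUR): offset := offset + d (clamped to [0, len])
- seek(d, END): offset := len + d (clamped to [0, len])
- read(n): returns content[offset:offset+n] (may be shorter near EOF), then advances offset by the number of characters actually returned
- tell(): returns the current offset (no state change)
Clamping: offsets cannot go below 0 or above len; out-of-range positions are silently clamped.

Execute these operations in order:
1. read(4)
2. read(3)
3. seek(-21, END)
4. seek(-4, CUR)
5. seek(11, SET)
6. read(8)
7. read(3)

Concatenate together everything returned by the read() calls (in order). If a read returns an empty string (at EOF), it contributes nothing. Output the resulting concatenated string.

After 1 (read(4)): returned '4VQC', offset=4
After 2 (read(3)): returned '1V7', offset=7
After 3 (seek(-21, END)): offset=3
After 4 (seek(-4, CUR)): offset=0
After 5 (seek(11, SET)): offset=11
After 6 (read(8)): returned 'C6XR5OZM', offset=19
After 7 (read(3)): returned 'NWO', offset=22

Answer: 4VQC1V7C6XR5OZMNWO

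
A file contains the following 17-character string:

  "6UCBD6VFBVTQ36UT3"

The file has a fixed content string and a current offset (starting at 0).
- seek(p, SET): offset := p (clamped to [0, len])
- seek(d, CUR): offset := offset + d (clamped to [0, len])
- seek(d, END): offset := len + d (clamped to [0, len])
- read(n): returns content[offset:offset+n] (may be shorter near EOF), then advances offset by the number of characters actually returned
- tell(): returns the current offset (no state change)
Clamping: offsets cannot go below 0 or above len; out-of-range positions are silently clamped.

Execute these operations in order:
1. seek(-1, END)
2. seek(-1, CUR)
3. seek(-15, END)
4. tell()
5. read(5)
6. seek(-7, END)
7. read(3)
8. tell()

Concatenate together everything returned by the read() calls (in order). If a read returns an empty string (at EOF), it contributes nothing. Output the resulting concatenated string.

Answer: CBD6VTQ3

Derivation:
After 1 (seek(-1, END)): offset=16
After 2 (seek(-1, CUR)): offset=15
After 3 (seek(-15, END)): offset=2
After 4 (tell()): offset=2
After 5 (read(5)): returned 'CBD6V', offset=7
After 6 (seek(-7, END)): offset=10
After 7 (read(3)): returned 'TQ3', offset=13
After 8 (tell()): offset=13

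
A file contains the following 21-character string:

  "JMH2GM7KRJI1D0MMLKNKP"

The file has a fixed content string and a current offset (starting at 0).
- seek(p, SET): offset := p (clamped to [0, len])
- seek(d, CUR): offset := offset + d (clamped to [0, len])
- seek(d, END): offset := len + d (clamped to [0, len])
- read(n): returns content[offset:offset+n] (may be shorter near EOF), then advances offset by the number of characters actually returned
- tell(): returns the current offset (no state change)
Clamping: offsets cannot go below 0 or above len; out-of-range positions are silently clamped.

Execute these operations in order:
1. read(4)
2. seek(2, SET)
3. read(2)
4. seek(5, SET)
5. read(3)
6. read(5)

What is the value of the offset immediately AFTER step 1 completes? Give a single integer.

Answer: 4

Derivation:
After 1 (read(4)): returned 'JMH2', offset=4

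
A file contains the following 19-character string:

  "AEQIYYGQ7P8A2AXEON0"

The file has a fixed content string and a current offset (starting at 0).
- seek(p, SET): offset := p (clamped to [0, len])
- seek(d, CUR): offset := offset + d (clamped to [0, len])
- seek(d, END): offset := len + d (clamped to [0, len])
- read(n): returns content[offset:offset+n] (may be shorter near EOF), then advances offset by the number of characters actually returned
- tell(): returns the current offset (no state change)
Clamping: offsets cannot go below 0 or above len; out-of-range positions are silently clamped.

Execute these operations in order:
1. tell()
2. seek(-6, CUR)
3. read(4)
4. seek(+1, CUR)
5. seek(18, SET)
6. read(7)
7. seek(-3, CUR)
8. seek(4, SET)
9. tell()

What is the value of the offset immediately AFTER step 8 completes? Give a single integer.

Answer: 4

Derivation:
After 1 (tell()): offset=0
After 2 (seek(-6, CUR)): offset=0
After 3 (read(4)): returned 'AEQI', offset=4
After 4 (seek(+1, CUR)): offset=5
After 5 (seek(18, SET)): offset=18
After 6 (read(7)): returned '0', offset=19
After 7 (seek(-3, CUR)): offset=16
After 8 (seek(4, SET)): offset=4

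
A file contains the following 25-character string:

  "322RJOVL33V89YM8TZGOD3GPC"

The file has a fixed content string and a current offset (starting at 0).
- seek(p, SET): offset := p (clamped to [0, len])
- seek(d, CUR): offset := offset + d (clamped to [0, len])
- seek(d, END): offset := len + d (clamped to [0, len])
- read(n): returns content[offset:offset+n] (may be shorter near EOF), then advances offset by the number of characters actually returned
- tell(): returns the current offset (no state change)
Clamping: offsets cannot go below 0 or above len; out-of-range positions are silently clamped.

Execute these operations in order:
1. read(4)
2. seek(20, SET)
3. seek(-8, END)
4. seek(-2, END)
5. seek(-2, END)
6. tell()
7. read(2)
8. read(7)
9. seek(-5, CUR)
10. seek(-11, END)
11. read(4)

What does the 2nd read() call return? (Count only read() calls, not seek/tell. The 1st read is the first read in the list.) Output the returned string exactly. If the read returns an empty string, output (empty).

After 1 (read(4)): returned '322R', offset=4
After 2 (seek(20, SET)): offset=20
After 3 (seek(-8, END)): offset=17
After 4 (seek(-2, END)): offset=23
After 5 (seek(-2, END)): offset=23
After 6 (tell()): offset=23
After 7 (read(2)): returned 'PC', offset=25
After 8 (read(7)): returned '', offset=25
After 9 (seek(-5, CUR)): offset=20
After 10 (seek(-11, END)): offset=14
After 11 (read(4)): returned 'M8TZ', offset=18

Answer: PC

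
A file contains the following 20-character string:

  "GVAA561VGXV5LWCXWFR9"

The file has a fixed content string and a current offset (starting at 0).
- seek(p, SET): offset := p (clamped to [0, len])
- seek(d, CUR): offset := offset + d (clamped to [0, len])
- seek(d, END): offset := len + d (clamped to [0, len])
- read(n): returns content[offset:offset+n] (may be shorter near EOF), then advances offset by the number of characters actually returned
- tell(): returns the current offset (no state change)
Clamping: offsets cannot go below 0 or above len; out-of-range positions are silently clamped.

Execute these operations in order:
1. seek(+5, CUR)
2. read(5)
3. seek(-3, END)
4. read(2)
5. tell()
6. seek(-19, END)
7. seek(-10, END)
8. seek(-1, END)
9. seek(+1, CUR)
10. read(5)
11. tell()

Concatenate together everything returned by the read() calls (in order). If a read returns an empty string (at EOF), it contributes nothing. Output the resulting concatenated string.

Answer: 61VGXFR

Derivation:
After 1 (seek(+5, CUR)): offset=5
After 2 (read(5)): returned '61VGX', offset=10
After 3 (seek(-3, END)): offset=17
After 4 (read(2)): returned 'FR', offset=19
After 5 (tell()): offset=19
After 6 (seek(-19, END)): offset=1
After 7 (seek(-10, END)): offset=10
After 8 (seek(-1, END)): offset=19
After 9 (seek(+1, CUR)): offset=20
After 10 (read(5)): returned '', offset=20
After 11 (tell()): offset=20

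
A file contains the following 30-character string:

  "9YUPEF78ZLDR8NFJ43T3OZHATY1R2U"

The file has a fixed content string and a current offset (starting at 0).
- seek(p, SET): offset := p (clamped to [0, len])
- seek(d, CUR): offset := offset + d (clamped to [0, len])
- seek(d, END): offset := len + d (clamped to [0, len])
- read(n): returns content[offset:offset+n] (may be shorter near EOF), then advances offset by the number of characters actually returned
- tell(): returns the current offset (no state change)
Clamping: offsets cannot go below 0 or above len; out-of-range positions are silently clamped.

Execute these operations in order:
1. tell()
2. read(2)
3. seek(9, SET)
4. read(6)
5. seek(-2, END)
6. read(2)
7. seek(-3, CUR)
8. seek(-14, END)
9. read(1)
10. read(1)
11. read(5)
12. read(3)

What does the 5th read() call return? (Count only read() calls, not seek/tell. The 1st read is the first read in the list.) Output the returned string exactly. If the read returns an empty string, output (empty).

Answer: 3

Derivation:
After 1 (tell()): offset=0
After 2 (read(2)): returned '9Y', offset=2
After 3 (seek(9, SET)): offset=9
After 4 (read(6)): returned 'LDR8NF', offset=15
After 5 (seek(-2, END)): offset=28
After 6 (read(2)): returned '2U', offset=30
After 7 (seek(-3, CUR)): offset=27
After 8 (seek(-14, END)): offset=16
After 9 (read(1)): returned '4', offset=17
After 10 (read(1)): returned '3', offset=18
After 11 (read(5)): returned 'T3OZH', offset=23
After 12 (read(3)): returned 'ATY', offset=26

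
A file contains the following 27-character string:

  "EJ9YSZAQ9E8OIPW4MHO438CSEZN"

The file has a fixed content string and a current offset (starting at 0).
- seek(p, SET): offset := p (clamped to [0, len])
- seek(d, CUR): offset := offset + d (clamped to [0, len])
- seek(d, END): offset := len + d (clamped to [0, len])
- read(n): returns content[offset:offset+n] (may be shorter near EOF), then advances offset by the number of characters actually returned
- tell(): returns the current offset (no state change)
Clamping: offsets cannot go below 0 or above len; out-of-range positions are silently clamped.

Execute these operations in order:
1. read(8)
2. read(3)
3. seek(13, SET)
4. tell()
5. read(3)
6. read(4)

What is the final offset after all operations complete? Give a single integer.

Answer: 20

Derivation:
After 1 (read(8)): returned 'EJ9YSZAQ', offset=8
After 2 (read(3)): returned '9E8', offset=11
After 3 (seek(13, SET)): offset=13
After 4 (tell()): offset=13
After 5 (read(3)): returned 'PW4', offset=16
After 6 (read(4)): returned 'MHO4', offset=20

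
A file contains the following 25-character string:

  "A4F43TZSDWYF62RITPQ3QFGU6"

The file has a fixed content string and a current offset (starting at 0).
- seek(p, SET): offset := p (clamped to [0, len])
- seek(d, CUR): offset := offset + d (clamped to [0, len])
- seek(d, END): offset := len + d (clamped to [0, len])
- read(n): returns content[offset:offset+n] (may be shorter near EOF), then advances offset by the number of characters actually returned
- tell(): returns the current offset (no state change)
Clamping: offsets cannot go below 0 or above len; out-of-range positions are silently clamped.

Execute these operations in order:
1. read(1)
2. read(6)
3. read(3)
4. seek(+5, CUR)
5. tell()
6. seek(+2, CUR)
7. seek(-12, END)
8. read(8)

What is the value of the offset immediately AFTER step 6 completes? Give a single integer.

Answer: 17

Derivation:
After 1 (read(1)): returned 'A', offset=1
After 2 (read(6)): returned '4F43TZ', offset=7
After 3 (read(3)): returned 'SDW', offset=10
After 4 (seek(+5, CUR)): offset=15
After 5 (tell()): offset=15
After 6 (seek(+2, CUR)): offset=17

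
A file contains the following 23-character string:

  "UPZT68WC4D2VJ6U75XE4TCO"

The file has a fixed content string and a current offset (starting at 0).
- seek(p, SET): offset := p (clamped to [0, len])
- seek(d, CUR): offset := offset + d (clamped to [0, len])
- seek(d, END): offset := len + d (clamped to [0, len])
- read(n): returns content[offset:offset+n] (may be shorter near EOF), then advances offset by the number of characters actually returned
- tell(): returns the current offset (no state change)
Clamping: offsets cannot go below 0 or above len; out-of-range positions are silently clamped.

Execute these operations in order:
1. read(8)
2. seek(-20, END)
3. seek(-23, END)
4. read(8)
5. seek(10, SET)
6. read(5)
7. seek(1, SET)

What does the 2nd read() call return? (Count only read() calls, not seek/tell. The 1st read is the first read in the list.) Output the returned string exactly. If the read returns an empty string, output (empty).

Answer: UPZT68WC

Derivation:
After 1 (read(8)): returned 'UPZT68WC', offset=8
After 2 (seek(-20, END)): offset=3
After 3 (seek(-23, END)): offset=0
After 4 (read(8)): returned 'UPZT68WC', offset=8
After 5 (seek(10, SET)): offset=10
After 6 (read(5)): returned '2VJ6U', offset=15
After 7 (seek(1, SET)): offset=1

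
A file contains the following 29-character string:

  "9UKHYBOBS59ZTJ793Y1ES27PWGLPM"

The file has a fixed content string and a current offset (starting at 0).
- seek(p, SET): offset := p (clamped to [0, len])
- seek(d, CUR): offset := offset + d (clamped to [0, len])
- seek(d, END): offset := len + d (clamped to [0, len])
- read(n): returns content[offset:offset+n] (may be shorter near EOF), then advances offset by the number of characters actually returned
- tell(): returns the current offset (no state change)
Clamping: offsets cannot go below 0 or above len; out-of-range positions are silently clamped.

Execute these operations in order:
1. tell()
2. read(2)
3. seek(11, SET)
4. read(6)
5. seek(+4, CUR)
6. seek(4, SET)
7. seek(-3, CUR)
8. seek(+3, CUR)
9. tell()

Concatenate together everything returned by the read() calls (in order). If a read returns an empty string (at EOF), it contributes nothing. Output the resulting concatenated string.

Answer: 9UZTJ793

Derivation:
After 1 (tell()): offset=0
After 2 (read(2)): returned '9U', offset=2
After 3 (seek(11, SET)): offset=11
After 4 (read(6)): returned 'ZTJ793', offset=17
After 5 (seek(+4, CUR)): offset=21
After 6 (seek(4, SET)): offset=4
After 7 (seek(-3, CUR)): offset=1
After 8 (seek(+3, CUR)): offset=4
After 9 (tell()): offset=4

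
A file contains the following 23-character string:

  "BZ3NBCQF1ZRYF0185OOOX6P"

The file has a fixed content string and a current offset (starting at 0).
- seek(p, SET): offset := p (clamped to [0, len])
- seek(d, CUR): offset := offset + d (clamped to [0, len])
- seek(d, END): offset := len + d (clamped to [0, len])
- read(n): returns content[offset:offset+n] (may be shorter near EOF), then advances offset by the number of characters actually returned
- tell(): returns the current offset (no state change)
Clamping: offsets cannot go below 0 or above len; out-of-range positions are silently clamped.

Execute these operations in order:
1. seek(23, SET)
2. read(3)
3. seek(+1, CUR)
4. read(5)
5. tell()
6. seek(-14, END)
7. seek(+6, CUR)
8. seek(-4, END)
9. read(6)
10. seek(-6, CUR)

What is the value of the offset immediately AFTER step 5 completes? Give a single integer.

After 1 (seek(23, SET)): offset=23
After 2 (read(3)): returned '', offset=23
After 3 (seek(+1, CUR)): offset=23
After 4 (read(5)): returned '', offset=23
After 5 (tell()): offset=23

Answer: 23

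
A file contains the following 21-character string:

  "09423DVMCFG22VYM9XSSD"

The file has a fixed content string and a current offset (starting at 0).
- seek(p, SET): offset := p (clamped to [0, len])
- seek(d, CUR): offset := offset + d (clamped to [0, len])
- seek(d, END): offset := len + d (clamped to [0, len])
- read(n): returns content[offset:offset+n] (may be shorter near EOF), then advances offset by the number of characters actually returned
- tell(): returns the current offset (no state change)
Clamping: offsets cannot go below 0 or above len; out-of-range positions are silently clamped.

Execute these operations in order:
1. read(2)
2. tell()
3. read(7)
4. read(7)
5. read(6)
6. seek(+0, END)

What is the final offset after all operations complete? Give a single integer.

Answer: 21

Derivation:
After 1 (read(2)): returned '09', offset=2
After 2 (tell()): offset=2
After 3 (read(7)): returned '423DVMC', offset=9
After 4 (read(7)): returned 'FG22VYM', offset=16
After 5 (read(6)): returned '9XSSD', offset=21
After 6 (seek(+0, END)): offset=21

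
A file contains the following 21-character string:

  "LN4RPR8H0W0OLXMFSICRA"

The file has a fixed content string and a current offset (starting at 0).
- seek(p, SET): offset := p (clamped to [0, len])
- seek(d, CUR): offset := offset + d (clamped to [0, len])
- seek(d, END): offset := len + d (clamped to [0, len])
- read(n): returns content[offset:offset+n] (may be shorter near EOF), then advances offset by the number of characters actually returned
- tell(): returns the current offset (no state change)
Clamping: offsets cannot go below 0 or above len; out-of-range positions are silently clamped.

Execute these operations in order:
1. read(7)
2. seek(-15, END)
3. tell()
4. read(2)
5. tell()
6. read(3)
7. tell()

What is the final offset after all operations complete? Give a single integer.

Answer: 11

Derivation:
After 1 (read(7)): returned 'LN4RPR8', offset=7
After 2 (seek(-15, END)): offset=6
After 3 (tell()): offset=6
After 4 (read(2)): returned '8H', offset=8
After 5 (tell()): offset=8
After 6 (read(3)): returned '0W0', offset=11
After 7 (tell()): offset=11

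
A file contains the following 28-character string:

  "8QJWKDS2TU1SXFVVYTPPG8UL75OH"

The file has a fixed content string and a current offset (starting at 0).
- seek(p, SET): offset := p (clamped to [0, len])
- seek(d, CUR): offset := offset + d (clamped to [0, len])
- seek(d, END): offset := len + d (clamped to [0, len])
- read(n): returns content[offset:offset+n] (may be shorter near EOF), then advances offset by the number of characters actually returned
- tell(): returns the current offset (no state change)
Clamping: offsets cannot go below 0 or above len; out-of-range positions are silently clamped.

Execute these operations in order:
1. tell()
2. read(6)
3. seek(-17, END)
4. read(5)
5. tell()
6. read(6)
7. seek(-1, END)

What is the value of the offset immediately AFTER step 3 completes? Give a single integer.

Answer: 11

Derivation:
After 1 (tell()): offset=0
After 2 (read(6)): returned '8QJWKD', offset=6
After 3 (seek(-17, END)): offset=11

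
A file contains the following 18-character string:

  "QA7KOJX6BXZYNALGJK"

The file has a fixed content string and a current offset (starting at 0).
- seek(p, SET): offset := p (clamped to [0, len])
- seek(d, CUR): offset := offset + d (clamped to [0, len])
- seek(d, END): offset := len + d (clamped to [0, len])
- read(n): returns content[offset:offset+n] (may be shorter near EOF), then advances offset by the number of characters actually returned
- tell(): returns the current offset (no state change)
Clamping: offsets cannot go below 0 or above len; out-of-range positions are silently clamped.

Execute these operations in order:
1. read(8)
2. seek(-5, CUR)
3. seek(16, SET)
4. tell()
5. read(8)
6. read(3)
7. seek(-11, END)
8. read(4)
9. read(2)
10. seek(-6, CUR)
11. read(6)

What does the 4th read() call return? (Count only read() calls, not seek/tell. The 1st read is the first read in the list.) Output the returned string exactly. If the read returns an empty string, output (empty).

After 1 (read(8)): returned 'QA7KOJX6', offset=8
After 2 (seek(-5, CUR)): offset=3
After 3 (seek(16, SET)): offset=16
After 4 (tell()): offset=16
After 5 (read(8)): returned 'JK', offset=18
After 6 (read(3)): returned '', offset=18
After 7 (seek(-11, END)): offset=7
After 8 (read(4)): returned '6BXZ', offset=11
After 9 (read(2)): returned 'YN', offset=13
After 10 (seek(-6, CUR)): offset=7
After 11 (read(6)): returned '6BXZYN', offset=13

Answer: 6BXZ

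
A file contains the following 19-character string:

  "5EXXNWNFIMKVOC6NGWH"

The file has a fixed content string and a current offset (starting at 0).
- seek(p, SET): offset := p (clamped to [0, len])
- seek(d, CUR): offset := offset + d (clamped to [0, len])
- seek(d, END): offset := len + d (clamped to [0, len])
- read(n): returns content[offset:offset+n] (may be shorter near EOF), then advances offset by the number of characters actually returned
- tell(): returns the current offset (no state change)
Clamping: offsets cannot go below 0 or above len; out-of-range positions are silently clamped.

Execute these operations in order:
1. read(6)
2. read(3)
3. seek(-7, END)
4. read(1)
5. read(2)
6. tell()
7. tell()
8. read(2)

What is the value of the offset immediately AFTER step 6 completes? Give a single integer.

Answer: 15

Derivation:
After 1 (read(6)): returned '5EXXNW', offset=6
After 2 (read(3)): returned 'NFI', offset=9
After 3 (seek(-7, END)): offset=12
After 4 (read(1)): returned 'O', offset=13
After 5 (read(2)): returned 'C6', offset=15
After 6 (tell()): offset=15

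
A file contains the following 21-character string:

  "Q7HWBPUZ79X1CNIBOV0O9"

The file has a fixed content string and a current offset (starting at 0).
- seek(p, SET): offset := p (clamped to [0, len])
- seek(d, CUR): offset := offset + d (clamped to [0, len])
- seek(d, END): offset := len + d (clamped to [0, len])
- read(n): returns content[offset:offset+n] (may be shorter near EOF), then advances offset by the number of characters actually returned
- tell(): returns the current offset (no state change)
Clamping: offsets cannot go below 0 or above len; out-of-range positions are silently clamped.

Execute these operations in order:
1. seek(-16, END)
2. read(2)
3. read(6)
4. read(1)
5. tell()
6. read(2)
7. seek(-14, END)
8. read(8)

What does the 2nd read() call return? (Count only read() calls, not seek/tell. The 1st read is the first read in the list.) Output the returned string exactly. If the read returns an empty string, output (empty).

After 1 (seek(-16, END)): offset=5
After 2 (read(2)): returned 'PU', offset=7
After 3 (read(6)): returned 'Z79X1C', offset=13
After 4 (read(1)): returned 'N', offset=14
After 5 (tell()): offset=14
After 6 (read(2)): returned 'IB', offset=16
After 7 (seek(-14, END)): offset=7
After 8 (read(8)): returned 'Z79X1CNI', offset=15

Answer: Z79X1C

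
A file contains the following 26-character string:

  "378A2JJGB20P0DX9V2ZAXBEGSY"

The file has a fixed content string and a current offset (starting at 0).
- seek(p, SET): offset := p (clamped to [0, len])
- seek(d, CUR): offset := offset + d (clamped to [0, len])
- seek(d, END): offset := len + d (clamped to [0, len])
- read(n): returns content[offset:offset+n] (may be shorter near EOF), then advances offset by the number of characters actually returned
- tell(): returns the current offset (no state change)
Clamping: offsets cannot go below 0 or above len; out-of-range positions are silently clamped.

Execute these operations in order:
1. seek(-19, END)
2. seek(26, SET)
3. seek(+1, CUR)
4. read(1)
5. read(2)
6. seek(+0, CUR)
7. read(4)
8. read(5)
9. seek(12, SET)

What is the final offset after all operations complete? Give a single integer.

Answer: 12

Derivation:
After 1 (seek(-19, END)): offset=7
After 2 (seek(26, SET)): offset=26
After 3 (seek(+1, CUR)): offset=26
After 4 (read(1)): returned '', offset=26
After 5 (read(2)): returned '', offset=26
After 6 (seek(+0, CUR)): offset=26
After 7 (read(4)): returned '', offset=26
After 8 (read(5)): returned '', offset=26
After 9 (seek(12, SET)): offset=12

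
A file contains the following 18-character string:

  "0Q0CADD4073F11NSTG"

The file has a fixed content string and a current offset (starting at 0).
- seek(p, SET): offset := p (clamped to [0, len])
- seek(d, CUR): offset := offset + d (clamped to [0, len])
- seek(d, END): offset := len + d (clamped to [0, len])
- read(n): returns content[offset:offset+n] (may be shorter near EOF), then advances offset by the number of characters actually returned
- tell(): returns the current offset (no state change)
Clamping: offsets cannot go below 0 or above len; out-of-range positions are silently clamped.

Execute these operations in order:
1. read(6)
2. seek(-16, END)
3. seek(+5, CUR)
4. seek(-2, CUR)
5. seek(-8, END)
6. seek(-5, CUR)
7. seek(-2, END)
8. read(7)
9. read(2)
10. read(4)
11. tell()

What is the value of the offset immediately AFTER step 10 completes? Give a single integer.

Answer: 18

Derivation:
After 1 (read(6)): returned '0Q0CAD', offset=6
After 2 (seek(-16, END)): offset=2
After 3 (seek(+5, CUR)): offset=7
After 4 (seek(-2, CUR)): offset=5
After 5 (seek(-8, END)): offset=10
After 6 (seek(-5, CUR)): offset=5
After 7 (seek(-2, END)): offset=16
After 8 (read(7)): returned 'TG', offset=18
After 9 (read(2)): returned '', offset=18
After 10 (read(4)): returned '', offset=18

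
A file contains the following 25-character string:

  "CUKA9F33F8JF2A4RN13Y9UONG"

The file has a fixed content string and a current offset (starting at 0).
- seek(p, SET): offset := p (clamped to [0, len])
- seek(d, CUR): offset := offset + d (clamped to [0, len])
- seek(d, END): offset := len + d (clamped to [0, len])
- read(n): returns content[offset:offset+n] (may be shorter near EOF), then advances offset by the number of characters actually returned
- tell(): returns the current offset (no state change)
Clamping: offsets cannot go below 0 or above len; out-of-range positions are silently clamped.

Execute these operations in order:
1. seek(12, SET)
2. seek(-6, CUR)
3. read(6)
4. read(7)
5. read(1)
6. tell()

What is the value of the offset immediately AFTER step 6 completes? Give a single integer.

Answer: 20

Derivation:
After 1 (seek(12, SET)): offset=12
After 2 (seek(-6, CUR)): offset=6
After 3 (read(6)): returned '33F8JF', offset=12
After 4 (read(7)): returned '2A4RN13', offset=19
After 5 (read(1)): returned 'Y', offset=20
After 6 (tell()): offset=20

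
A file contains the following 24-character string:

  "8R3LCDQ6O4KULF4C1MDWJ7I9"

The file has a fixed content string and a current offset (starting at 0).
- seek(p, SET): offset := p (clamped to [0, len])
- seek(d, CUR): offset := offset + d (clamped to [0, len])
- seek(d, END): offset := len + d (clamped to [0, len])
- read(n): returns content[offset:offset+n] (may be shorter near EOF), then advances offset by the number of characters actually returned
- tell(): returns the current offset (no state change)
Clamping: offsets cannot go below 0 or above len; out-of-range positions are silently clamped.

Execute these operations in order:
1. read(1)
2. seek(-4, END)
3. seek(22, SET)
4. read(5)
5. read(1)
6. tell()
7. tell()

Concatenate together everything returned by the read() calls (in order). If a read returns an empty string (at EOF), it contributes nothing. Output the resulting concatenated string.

After 1 (read(1)): returned '8', offset=1
After 2 (seek(-4, END)): offset=20
After 3 (seek(22, SET)): offset=22
After 4 (read(5)): returned 'I9', offset=24
After 5 (read(1)): returned '', offset=24
After 6 (tell()): offset=24
After 7 (tell()): offset=24

Answer: 8I9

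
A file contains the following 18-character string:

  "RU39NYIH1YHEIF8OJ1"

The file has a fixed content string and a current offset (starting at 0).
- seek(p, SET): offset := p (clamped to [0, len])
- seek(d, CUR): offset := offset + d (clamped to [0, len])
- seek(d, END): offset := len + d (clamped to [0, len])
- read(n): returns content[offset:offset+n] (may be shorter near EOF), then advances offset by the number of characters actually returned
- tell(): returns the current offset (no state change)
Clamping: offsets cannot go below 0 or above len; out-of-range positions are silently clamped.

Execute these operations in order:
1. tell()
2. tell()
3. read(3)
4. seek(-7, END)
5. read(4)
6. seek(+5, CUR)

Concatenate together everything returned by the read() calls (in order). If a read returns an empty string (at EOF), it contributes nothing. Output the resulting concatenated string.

Answer: RU3EIF8

Derivation:
After 1 (tell()): offset=0
After 2 (tell()): offset=0
After 3 (read(3)): returned 'RU3', offset=3
After 4 (seek(-7, END)): offset=11
After 5 (read(4)): returned 'EIF8', offset=15
After 6 (seek(+5, CUR)): offset=18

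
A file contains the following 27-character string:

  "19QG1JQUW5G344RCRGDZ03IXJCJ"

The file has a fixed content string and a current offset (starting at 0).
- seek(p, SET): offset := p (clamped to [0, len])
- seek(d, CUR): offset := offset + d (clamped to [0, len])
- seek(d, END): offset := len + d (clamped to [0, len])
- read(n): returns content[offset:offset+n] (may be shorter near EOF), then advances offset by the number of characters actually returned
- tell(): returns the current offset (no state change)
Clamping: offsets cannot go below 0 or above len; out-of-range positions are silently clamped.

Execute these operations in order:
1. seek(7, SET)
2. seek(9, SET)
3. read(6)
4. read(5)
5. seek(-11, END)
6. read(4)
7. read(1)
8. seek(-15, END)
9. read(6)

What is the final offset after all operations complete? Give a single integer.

Answer: 18

Derivation:
After 1 (seek(7, SET)): offset=7
After 2 (seek(9, SET)): offset=9
After 3 (read(6)): returned '5G344R', offset=15
After 4 (read(5)): returned 'CRGDZ', offset=20
After 5 (seek(-11, END)): offset=16
After 6 (read(4)): returned 'RGDZ', offset=20
After 7 (read(1)): returned '0', offset=21
After 8 (seek(-15, END)): offset=12
After 9 (read(6)): returned '44RCRG', offset=18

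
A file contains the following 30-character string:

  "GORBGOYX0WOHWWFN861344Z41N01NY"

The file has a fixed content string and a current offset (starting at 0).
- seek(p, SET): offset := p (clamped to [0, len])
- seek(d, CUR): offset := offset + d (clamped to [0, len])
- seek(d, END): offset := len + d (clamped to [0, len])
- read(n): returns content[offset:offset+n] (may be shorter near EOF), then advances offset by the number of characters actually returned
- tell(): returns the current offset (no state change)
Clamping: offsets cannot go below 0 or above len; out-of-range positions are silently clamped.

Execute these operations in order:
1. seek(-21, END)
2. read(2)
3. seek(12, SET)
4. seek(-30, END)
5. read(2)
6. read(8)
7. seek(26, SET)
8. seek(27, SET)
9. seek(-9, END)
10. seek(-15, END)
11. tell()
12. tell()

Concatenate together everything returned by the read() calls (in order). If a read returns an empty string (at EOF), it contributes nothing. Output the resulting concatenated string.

Answer: WOGORBGOYX0W

Derivation:
After 1 (seek(-21, END)): offset=9
After 2 (read(2)): returned 'WO', offset=11
After 3 (seek(12, SET)): offset=12
After 4 (seek(-30, END)): offset=0
After 5 (read(2)): returned 'GO', offset=2
After 6 (read(8)): returned 'RBGOYX0W', offset=10
After 7 (seek(26, SET)): offset=26
After 8 (seek(27, SET)): offset=27
After 9 (seek(-9, END)): offset=21
After 10 (seek(-15, END)): offset=15
After 11 (tell()): offset=15
After 12 (tell()): offset=15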